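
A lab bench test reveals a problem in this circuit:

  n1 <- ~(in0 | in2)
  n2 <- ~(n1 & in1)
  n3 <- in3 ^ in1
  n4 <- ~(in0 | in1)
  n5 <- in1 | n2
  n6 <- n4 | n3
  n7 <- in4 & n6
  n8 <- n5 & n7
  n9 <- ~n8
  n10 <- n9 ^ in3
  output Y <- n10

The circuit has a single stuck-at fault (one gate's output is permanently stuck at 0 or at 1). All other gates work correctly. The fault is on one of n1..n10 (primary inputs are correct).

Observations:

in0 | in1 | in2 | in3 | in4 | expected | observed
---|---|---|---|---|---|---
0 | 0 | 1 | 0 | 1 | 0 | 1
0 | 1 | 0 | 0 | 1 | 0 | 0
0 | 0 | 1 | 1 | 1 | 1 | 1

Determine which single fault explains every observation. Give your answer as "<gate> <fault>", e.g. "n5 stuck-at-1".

n4 stuck-at-0

Fault-free values for test 1 (in0=0, in1=0, in2=1, in3=0, in4=1): n1=0, n2=1, n3=0, n4=1, n5=1, n6=1, n7=1, n8=1, n9=0, n10=0, giving Y=0. Observed 1.
Test 1: faults giving observed 1 are {n2 stuck-at-0, n4 stuck-at-0, n5 stuck-at-0, n6 stuck-at-0, n7 stuck-at-0, n8 stuck-at-0, n9 stuck-at-1, n10 stuck-at-1}.
Test 2 (in0=0, in1=1, in2=0, in3=0, in4=1): fault-free n1=1, n2=0, n3=1, n4=0, n5=1, n6=1, n7=1, n8=1, n9=0, n10=0 → 0; observed 0. Eliminates n5 stuck-at-0, n6 stuck-at-0, n7 stuck-at-0, n8 stuck-at-0, n9 stuck-at-1, n10 stuck-at-1.
Test 3 (in0=0, in1=0, in2=1, in3=1, in4=1): fault-free n1=0, n2=1, n3=1, n4=1, n5=1, n6=1, n7=1, n8=1, n9=0, n10=1 → 1; observed 1. Eliminates n2 stuck-at-0.
Only n4 stuck-at-0 is consistent with every test.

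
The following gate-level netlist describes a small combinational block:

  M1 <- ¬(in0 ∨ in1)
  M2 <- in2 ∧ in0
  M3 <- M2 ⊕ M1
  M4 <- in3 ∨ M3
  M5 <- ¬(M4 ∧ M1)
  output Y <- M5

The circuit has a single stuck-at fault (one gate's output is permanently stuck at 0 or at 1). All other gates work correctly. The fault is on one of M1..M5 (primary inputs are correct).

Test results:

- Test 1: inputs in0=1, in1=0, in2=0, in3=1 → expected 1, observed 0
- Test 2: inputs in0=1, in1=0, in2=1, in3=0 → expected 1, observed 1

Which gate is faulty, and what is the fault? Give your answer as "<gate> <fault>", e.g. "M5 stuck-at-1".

M1 stuck-at-1

Fault-free values for test 1 (in0=1, in1=0, in2=0, in3=1): M1=0, M2=0, M3=0, M4=1, M5=1, giving Y=1. Observed 0.
Test 1: faults giving observed 0 are {M1 stuck-at-1, M5 stuck-at-0}.
Test 2 (in0=1, in1=0, in2=1, in3=0): fault-free M1=0, M2=1, M3=1, M4=1, M5=1 → 1; observed 1. Eliminates M5 stuck-at-0.
Only M1 stuck-at-1 is consistent with every test.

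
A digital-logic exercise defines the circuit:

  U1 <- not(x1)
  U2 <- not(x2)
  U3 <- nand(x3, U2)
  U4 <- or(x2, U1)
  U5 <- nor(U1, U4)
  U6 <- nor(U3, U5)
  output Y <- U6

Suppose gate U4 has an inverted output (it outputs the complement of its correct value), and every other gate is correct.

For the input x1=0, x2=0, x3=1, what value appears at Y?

1

Propagate with U4 forced: U1=1, U2=1, U3=0, U4=0 [inverted output], U5=0, U6=1.
So Y = 1. (Same as the fault-free value — the fault is masked on this input.)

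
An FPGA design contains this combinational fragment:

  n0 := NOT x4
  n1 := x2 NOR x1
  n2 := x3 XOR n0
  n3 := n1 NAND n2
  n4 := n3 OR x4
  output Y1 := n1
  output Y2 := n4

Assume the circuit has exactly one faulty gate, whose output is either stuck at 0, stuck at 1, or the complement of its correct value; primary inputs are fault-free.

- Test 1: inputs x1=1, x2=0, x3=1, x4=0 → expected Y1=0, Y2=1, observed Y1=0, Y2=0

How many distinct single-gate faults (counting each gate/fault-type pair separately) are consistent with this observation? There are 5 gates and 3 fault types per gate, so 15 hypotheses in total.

4

Fault-free: n0=1, n1=0, n2=0, n3=1, n4=1 → Y1=0, Y2=1. Observed Y1=0, Y2=0.
  n0: none of the 3 fault types match ✗
  n1: none of the 3 fault types match ✗
  n2: none of the 3 fault types match ✗
  n3: stuck-at-0, inverted output ✓; others ✗
  n4: stuck-at-0, inverted output ✓; others ✗
Consistent faults: {n3 stuck-at-0, n3 inverted output, n4 stuck-at-0, n4 inverted output} — 4 in all.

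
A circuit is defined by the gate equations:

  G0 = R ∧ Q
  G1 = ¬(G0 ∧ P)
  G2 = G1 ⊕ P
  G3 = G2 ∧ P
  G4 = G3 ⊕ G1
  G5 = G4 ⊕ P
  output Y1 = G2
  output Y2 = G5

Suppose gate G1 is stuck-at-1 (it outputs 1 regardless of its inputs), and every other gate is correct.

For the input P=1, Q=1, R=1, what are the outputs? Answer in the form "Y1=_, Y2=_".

Propagate with G1 forced: G0=1, G1=1 [stuck-at-1], G2=0, G3=0, G4=1, G5=0.
So the outputs are Y1=0, Y2=0. (Without the fault they would be Y1=1, Y2=0.)

Y1=0, Y2=0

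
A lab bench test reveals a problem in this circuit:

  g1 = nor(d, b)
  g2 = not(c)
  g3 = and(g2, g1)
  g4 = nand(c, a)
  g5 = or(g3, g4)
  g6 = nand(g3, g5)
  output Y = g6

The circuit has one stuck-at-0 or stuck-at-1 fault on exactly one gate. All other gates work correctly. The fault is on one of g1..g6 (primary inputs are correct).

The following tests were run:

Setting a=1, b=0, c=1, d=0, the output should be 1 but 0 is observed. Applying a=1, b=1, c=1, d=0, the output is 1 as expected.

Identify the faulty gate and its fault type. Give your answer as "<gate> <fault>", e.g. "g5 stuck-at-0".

Fault-free values for test 1 (a=1, b=0, c=1, d=0): g1=1, g2=0, g3=0, g4=0, g5=0, g6=1, giving Y=1. Observed 0.
Test 1: faults giving observed 0 are {g2 stuck-at-1, g3 stuck-at-1, g6 stuck-at-0}.
Test 2 (a=1, b=1, c=1, d=0): fault-free g1=0, g2=0, g3=0, g4=0, g5=0, g6=1 → 1; observed 1. Eliminates g3 stuck-at-1, g6 stuck-at-0.
Only g2 stuck-at-1 is consistent with every test.

g2 stuck-at-1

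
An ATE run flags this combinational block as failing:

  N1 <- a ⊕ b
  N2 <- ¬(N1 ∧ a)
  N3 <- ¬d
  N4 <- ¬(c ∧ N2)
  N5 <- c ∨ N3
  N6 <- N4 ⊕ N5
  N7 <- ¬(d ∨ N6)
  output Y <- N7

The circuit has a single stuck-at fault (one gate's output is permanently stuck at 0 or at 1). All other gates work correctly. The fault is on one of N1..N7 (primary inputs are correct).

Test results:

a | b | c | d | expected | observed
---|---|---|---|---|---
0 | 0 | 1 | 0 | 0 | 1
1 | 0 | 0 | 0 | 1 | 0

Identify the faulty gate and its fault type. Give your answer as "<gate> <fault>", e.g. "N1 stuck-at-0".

Fault-free values for test 1 (a=0, b=0, c=1, d=0): N1=0, N2=1, N3=1, N4=0, N5=1, N6=1, N7=0, giving Y=0. Observed 1.
Test 1: faults giving observed 1 are {N2 stuck-at-0, N4 stuck-at-1, N5 stuck-at-0, N6 stuck-at-0, N7 stuck-at-1}.
Test 2 (a=1, b=0, c=0, d=0): fault-free N1=1, N2=0, N3=1, N4=1, N5=1, N6=0, N7=1 → 1; observed 0. Eliminates N2 stuck-at-0, N4 stuck-at-1, N6 stuck-at-0, N7 stuck-at-1.
Only N5 stuck-at-0 is consistent with every test.

N5 stuck-at-0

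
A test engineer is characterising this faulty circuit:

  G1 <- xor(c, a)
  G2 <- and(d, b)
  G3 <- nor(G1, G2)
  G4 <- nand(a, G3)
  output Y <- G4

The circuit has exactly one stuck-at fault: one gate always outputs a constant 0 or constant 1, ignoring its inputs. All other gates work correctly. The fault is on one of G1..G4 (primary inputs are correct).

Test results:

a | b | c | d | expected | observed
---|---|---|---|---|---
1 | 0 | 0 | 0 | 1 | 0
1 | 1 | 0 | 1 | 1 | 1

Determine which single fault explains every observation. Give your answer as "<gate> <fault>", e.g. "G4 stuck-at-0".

Fault-free values for test 1 (a=1, b=0, c=0, d=0): G1=1, G2=0, G3=0, G4=1, giving Y=1. Observed 0.
Test 1: faults giving observed 0 are {G1 stuck-at-0, G3 stuck-at-1, G4 stuck-at-0}.
Test 2 (a=1, b=1, c=0, d=1): fault-free G1=1, G2=1, G3=0, G4=1 → 1; observed 1. Eliminates G3 stuck-at-1, G4 stuck-at-0.
Only G1 stuck-at-0 is consistent with every test.

G1 stuck-at-0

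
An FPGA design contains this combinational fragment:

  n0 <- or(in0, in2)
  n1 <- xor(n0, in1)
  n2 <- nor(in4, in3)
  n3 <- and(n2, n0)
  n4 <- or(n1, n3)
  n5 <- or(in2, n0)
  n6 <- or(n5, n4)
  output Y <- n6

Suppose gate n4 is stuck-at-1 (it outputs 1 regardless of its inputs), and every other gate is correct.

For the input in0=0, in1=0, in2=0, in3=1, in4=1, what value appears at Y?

Propagate with n4 forced: n0=0, n1=0, n2=0, n3=0, n4=1 [stuck-at-1], n5=0, n6=1.
So Y = 1. (Without the fault it would be 0.)

1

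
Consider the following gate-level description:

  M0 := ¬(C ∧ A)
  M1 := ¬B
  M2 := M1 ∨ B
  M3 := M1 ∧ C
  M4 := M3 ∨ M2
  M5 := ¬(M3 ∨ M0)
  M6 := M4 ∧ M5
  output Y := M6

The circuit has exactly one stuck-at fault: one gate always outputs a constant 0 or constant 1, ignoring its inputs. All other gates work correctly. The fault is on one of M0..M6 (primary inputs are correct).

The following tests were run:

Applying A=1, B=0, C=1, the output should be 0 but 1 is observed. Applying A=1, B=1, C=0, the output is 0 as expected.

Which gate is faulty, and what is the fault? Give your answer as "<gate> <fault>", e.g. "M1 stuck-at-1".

M3 stuck-at-0

Fault-free values for test 1 (A=1, B=0, C=1): M0=0, M1=1, M2=1, M3=1, M4=1, M5=0, M6=0, giving Y=0. Observed 1.
Test 1: faults giving observed 1 are {M3 stuck-at-0, M5 stuck-at-1, M6 stuck-at-1}.
Test 2 (A=1, B=1, C=0): fault-free M0=1, M1=0, M2=1, M3=0, M4=1, M5=0, M6=0 → 0; observed 0. Eliminates M5 stuck-at-1, M6 stuck-at-1.
Only M3 stuck-at-0 is consistent with every test.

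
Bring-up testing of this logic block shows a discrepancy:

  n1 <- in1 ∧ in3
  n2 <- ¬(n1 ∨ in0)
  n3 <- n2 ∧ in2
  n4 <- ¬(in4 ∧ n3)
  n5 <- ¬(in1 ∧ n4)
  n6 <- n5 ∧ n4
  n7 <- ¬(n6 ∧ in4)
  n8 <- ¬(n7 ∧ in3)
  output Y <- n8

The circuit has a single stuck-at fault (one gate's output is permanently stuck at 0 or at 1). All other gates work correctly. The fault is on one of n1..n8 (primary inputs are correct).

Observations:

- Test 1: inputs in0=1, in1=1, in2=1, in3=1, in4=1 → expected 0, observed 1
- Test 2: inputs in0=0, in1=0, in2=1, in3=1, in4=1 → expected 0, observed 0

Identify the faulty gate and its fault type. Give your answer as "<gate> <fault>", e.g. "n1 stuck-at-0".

n5 stuck-at-1

Fault-free values for test 1 (in0=1, in1=1, in2=1, in3=1, in4=1): n1=1, n2=0, n3=0, n4=1, n5=0, n6=0, n7=1, n8=0, giving Y=0. Observed 1.
Test 1: faults giving observed 1 are {n5 stuck-at-1, n6 stuck-at-1, n7 stuck-at-0, n8 stuck-at-1}.
Test 2 (in0=0, in1=0, in2=1, in3=1, in4=1): fault-free n1=0, n2=1, n3=1, n4=0, n5=1, n6=0, n7=1, n8=0 → 0; observed 0. Eliminates n6 stuck-at-1, n7 stuck-at-0, n8 stuck-at-1.
Only n5 stuck-at-1 is consistent with every test.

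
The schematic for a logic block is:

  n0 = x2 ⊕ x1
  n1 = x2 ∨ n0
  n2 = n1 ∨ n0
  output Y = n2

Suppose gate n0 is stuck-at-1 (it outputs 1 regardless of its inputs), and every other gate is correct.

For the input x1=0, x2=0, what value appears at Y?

Propagate with n0 forced: n0=1 [stuck-at-1], n1=1, n2=1.
So Y = 1. (Without the fault it would be 0.)

1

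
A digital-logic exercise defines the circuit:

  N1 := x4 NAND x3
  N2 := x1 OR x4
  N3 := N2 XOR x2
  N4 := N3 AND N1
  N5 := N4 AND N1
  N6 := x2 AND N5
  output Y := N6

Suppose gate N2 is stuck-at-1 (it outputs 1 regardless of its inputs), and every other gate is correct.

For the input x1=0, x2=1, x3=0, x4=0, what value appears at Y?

Propagate with N2 forced: N1=1, N2=1 [stuck-at-1], N3=0, N4=0, N5=0, N6=0.
So Y = 0. (Without the fault it would be 1.)

0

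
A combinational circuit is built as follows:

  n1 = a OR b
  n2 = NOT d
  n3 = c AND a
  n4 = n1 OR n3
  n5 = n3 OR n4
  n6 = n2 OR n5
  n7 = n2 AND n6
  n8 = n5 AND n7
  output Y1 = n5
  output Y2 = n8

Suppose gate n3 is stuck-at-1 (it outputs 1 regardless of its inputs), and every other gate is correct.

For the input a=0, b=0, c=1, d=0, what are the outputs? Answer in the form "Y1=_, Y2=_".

Y1=1, Y2=1

Propagate with n3 forced: n1=0, n2=1, n3=1 [stuck-at-1], n4=1, n5=1, n6=1, n7=1, n8=1.
So the outputs are Y1=1, Y2=1. (Without the fault they would be Y1=0, Y2=0.)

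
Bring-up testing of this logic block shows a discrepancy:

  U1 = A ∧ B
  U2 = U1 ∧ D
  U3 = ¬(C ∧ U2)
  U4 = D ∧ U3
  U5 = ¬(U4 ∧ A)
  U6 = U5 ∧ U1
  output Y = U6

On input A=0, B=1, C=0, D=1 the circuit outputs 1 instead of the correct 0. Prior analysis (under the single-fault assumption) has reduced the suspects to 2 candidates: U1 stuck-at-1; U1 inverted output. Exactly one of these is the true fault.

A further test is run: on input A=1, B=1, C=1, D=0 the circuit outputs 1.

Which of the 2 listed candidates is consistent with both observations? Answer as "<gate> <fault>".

U1 stuck-at-1

Evaluate each candidate on input A=1, B=1, C=1, D=0:
  U1 stuck-at-1: U1=1 [stuck-at-1], U2=0, U3=1, U4=0, U5=1, U6=1 → 1 — matches
  U1 inverted output: U1=0 [inverted output], U2=0, U3=1, U4=0, U5=1, U6=0 → 0 — eliminated
Only U1 stuck-at-1 reproduces the observed 1.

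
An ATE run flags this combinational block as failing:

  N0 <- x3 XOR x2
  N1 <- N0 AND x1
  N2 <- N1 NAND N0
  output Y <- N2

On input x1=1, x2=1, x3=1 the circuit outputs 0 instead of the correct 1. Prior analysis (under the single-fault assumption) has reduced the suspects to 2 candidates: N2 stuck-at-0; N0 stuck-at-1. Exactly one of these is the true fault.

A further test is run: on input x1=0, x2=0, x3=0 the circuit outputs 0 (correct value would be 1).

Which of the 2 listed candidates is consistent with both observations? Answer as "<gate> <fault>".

N2 stuck-at-0

Evaluate each candidate on input x1=0, x2=0, x3=0:
  N2 stuck-at-0: N0=0, N1=0, N2=0 [stuck-at-0] → 0 — matches
  N0 stuck-at-1: N0=1 [stuck-at-1], N1=0, N2=1 → 1 — eliminated
Only N2 stuck-at-0 reproduces the observed 0.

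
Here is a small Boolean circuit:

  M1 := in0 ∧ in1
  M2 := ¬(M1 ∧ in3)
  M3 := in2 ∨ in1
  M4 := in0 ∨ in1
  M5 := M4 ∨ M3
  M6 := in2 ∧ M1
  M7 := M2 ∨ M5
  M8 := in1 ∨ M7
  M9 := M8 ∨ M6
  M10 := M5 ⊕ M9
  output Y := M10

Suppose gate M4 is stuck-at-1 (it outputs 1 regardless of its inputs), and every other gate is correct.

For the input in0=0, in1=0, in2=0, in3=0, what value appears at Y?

Propagate with M4 forced: M1=0, M2=1, M3=0, M4=1 [stuck-at-1], M5=1, M6=0, M7=1, M8=1, M9=1, M10=0.
So Y = 0. (Without the fault it would be 1.)

0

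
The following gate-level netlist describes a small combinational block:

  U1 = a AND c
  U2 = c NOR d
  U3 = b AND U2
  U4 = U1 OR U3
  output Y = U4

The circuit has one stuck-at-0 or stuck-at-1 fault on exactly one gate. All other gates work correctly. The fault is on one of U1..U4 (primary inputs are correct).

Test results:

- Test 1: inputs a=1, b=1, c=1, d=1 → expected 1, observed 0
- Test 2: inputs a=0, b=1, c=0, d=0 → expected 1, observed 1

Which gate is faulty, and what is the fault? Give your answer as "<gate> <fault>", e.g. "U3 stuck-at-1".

U1 stuck-at-0

Fault-free values for test 1 (a=1, b=1, c=1, d=1): U1=1, U2=0, U3=0, U4=1, giving Y=1. Observed 0.
Test 1: faults giving observed 0 are {U1 stuck-at-0, U4 stuck-at-0}.
Test 2 (a=0, b=1, c=0, d=0): fault-free U1=0, U2=1, U3=1, U4=1 → 1; observed 1. Eliminates U4 stuck-at-0.
Only U1 stuck-at-0 is consistent with every test.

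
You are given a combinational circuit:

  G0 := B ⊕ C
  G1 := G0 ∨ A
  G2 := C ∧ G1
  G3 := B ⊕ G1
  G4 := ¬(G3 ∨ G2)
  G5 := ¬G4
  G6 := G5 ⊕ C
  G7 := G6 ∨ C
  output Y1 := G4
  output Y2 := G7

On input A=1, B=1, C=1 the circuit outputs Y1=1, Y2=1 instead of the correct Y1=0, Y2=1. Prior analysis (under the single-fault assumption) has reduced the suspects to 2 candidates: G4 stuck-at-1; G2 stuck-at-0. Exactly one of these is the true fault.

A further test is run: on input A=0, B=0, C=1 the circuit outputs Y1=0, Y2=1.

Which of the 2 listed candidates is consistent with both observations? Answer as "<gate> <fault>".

G2 stuck-at-0

Evaluate each candidate on input A=0, B=0, C=1:
  G4 stuck-at-1: G0=1, G1=1, G2=1, G3=1, G4=1 [stuck-at-1], G5=0, G6=1, G7=1 → Y1=1, Y2=1 — eliminated
  G2 stuck-at-0: G0=1, G1=1, G2=0 [stuck-at-0], G3=1, G4=0, G5=1, G6=0, G7=1 → Y1=0, Y2=1 — matches
Only G2 stuck-at-0 reproduces the observed Y1=0, Y2=1.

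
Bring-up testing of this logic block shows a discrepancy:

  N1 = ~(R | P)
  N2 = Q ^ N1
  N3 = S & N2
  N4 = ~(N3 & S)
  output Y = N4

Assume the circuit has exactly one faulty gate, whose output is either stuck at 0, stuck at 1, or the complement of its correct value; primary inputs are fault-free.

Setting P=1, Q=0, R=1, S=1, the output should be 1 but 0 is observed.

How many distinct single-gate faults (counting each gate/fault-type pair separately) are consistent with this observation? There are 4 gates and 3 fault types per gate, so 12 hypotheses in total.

Fault-free: N1=0, N2=0, N3=0, N4=1 → 1. Observed 0.
  N1 stuck-at-0: output 1 ✗
  N1 stuck-at-1: output 0 ✓
  N1 inverted output: output 0 ✓
  N2 stuck-at-0: output 1 ✗
  N2 stuck-at-1: output 0 ✓
  N2 inverted output: output 0 ✓
  N3 stuck-at-0: output 1 ✗
  N3 stuck-at-1: output 0 ✓
  N3 inverted output: output 0 ✓
  N4 stuck-at-0: output 0 ✓
  N4 stuck-at-1: output 1 ✗
  N4 inverted output: output 0 ✓
Consistent faults: {N1 stuck-at-1, N1 inverted output, N2 stuck-at-1, N2 inverted output, N3 stuck-at-1, N3 inverted output, N4 stuck-at-0, N4 inverted output} — 8 in all.

8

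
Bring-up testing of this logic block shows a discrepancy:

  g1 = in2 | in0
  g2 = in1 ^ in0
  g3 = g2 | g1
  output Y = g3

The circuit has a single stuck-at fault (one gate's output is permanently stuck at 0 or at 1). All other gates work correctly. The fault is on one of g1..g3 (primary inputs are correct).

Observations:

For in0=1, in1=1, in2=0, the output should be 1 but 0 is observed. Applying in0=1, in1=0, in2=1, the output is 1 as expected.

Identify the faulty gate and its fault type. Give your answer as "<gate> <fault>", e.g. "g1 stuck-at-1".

g1 stuck-at-0

Fault-free values for test 1 (in0=1, in1=1, in2=0): g1=1, g2=0, g3=1, giving Y=1. Observed 0.
Test 1: faults giving observed 0 are {g1 stuck-at-0, g3 stuck-at-0}.
Test 2 (in0=1, in1=0, in2=1): fault-free g1=1, g2=1, g3=1 → 1; observed 1. Eliminates g3 stuck-at-0.
Only g1 stuck-at-0 is consistent with every test.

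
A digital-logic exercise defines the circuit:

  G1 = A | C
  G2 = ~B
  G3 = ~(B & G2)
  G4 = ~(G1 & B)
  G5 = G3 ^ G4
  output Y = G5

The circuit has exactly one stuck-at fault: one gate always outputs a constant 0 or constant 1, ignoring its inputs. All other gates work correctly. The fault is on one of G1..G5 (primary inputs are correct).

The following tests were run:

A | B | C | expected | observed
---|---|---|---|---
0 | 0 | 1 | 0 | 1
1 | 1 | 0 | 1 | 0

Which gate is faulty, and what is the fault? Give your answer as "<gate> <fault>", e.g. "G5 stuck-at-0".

G3 stuck-at-0

Fault-free values for test 1 (A=0, B=0, C=1): G1=1, G2=1, G3=1, G4=1, G5=0, giving Y=0. Observed 1.
Test 1: faults giving observed 1 are {G3 stuck-at-0, G4 stuck-at-0, G5 stuck-at-1}.
Test 2 (A=1, B=1, C=0): fault-free G1=1, G2=0, G3=1, G4=0, G5=1 → 1; observed 0. Eliminates G4 stuck-at-0, G5 stuck-at-1.
Only G3 stuck-at-0 is consistent with every test.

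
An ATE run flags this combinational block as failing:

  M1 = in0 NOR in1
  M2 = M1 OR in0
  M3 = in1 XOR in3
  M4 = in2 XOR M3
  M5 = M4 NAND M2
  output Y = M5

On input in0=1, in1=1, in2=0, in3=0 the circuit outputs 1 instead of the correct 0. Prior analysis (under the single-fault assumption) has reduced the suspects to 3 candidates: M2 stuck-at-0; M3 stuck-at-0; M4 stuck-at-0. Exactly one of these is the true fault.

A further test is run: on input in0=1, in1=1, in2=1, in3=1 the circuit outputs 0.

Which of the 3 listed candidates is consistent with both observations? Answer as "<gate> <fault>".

Evaluate each candidate on input in0=1, in1=1, in2=1, in3=1:
  M2 stuck-at-0: M1=0, M2=0 [stuck-at-0], M3=0, M4=1, M5=1 → 1 — eliminated
  M3 stuck-at-0: M1=0, M2=1, M3=0 [stuck-at-0], M4=1, M5=0 → 0 — matches
  M4 stuck-at-0: M1=0, M2=1, M3=0, M4=0 [stuck-at-0], M5=1 → 1 — eliminated
Only M3 stuck-at-0 reproduces the observed 0.

M3 stuck-at-0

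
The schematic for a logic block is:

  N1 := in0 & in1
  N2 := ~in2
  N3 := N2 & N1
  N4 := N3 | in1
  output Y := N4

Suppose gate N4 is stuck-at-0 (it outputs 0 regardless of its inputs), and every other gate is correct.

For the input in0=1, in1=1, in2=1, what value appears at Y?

Propagate with N4 forced: N1=1, N2=0, N3=0, N4=0 [stuck-at-0].
So Y = 0. (Without the fault it would be 1.)

0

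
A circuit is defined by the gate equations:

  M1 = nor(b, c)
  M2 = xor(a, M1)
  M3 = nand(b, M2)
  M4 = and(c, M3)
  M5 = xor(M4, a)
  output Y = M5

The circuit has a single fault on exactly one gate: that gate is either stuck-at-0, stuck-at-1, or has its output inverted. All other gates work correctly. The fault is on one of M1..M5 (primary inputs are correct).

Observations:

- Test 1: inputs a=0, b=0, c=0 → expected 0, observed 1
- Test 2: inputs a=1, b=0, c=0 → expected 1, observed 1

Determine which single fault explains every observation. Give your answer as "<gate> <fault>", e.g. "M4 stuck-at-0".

Fault-free values for test 1 (a=0, b=0, c=0): M1=1, M2=1, M3=1, M4=0, M5=0, giving Y=0. Observed 1.
Test 1: faults giving observed 1 are {M4 stuck-at-1, M4 inverted output, M5 stuck-at-1, M5 inverted output}.
Test 2 (a=1, b=0, c=0): fault-free M1=1, M2=0, M3=1, M4=0, M5=1 → 1; observed 1. Eliminates M4 stuck-at-1, M4 inverted output, M5 inverted output.
Only M5 stuck-at-1 is consistent with every test.

M5 stuck-at-1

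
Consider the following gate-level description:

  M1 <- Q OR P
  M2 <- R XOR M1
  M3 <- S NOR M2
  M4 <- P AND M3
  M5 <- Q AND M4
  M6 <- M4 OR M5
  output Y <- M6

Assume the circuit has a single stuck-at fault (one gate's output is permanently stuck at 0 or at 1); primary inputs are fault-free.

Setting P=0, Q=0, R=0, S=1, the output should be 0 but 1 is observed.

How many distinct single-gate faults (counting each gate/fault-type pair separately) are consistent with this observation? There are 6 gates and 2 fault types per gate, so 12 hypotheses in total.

3

Fault-free: M1=0, M2=0, M3=0, M4=0, M5=0, M6=0 → 0. Observed 1.
  M1 stuck-at-0: output 0 ✗
  M1 stuck-at-1: output 0 ✗
  M2 stuck-at-0: output 0 ✗
  M2 stuck-at-1: output 0 ✗
  M3 stuck-at-0: output 0 ✗
  M3 stuck-at-1: output 0 ✗
  M4 stuck-at-0: output 0 ✗
  M4 stuck-at-1: output 1 ✓
  M5 stuck-at-0: output 0 ✗
  M5 stuck-at-1: output 1 ✓
  M6 stuck-at-0: output 0 ✗
  M6 stuck-at-1: output 1 ✓
Consistent faults: {M4 stuck-at-1, M5 stuck-at-1, M6 stuck-at-1} — 3 in all.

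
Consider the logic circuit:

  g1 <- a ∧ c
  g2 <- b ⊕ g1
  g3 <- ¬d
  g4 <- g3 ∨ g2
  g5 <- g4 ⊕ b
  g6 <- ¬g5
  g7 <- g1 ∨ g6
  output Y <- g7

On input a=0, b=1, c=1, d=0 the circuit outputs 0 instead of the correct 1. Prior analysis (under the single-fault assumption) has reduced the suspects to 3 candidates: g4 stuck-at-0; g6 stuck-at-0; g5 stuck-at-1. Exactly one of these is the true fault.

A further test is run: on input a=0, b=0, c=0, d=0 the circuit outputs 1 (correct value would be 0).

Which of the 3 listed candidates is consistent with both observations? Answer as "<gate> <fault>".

Evaluate each candidate on input a=0, b=0, c=0, d=0:
  g4 stuck-at-0: g1=0, g2=0, g3=1, g4=0 [stuck-at-0], g5=0, g6=1, g7=1 → 1 — matches
  g6 stuck-at-0: g1=0, g2=0, g3=1, g4=1, g5=1, g6=0 [stuck-at-0], g7=0 → 0 — eliminated
  g5 stuck-at-1: g1=0, g2=0, g3=1, g4=1, g5=1 [stuck-at-1], g6=0, g7=0 → 0 — eliminated
Only g4 stuck-at-0 reproduces the observed 1.

g4 stuck-at-0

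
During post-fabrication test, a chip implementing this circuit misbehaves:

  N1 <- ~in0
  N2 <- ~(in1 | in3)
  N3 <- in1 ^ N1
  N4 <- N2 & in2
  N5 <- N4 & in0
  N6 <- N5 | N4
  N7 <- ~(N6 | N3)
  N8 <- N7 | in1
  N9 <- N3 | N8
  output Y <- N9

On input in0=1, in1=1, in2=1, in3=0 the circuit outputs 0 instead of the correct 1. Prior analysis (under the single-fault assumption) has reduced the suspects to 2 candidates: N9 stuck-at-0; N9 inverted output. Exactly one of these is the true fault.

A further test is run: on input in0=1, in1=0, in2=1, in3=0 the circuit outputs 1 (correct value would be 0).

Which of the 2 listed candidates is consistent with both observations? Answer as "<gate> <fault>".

Evaluate each candidate on input in0=1, in1=0, in2=1, in3=0:
  N9 stuck-at-0: N1=0, N2=1, N3=0, N4=1, N5=1, N6=1, N7=0, N8=0, N9=0 [stuck-at-0] → 0 — eliminated
  N9 inverted output: N1=0, N2=1, N3=0, N4=1, N5=1, N6=1, N7=0, N8=0, N9=1 [inverted output] → 1 — matches
Only N9 inverted output reproduces the observed 1.

N9 inverted output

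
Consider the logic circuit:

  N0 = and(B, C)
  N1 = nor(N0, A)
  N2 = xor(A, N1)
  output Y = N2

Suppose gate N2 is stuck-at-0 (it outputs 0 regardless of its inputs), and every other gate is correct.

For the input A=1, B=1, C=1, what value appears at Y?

0

Propagate with N2 forced: N0=1, N1=0, N2=0 [stuck-at-0].
So Y = 0. (Without the fault it would be 1.)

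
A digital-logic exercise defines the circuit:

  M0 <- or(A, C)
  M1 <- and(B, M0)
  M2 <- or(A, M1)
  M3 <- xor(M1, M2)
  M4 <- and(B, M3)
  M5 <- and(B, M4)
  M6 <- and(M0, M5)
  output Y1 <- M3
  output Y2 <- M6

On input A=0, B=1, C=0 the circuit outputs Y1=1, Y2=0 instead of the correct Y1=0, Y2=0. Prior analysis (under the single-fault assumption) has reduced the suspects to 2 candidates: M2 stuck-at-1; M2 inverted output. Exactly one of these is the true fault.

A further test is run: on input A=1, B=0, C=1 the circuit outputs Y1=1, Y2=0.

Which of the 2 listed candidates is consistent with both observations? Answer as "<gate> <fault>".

Evaluate each candidate on input A=1, B=0, C=1:
  M2 stuck-at-1: M0=1, M1=0, M2=1 [stuck-at-1], M3=1, M4=0, M5=0, M6=0 → Y1=1, Y2=0 — matches
  M2 inverted output: M0=1, M1=0, M2=0 [inverted output], M3=0, M4=0, M5=0, M6=0 → Y1=0, Y2=0 — eliminated
Only M2 stuck-at-1 reproduces the observed Y1=1, Y2=0.

M2 stuck-at-1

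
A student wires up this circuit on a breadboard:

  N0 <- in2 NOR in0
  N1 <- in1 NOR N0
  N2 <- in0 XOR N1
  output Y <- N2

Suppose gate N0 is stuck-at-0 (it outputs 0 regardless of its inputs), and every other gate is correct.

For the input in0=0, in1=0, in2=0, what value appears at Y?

Propagate with N0 forced: N0=0 [stuck-at-0], N1=1, N2=1.
So Y = 1. (Without the fault it would be 0.)

1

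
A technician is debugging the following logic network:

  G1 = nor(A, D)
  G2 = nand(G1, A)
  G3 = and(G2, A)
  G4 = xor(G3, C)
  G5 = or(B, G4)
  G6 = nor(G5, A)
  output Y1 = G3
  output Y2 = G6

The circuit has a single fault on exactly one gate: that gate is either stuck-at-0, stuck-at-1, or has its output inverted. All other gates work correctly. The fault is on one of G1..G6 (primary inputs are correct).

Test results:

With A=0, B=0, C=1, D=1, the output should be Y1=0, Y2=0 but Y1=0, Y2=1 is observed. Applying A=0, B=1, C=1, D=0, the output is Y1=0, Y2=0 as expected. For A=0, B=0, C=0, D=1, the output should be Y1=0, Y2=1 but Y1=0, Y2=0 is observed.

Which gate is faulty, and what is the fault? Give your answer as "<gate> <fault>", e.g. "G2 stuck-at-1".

Fault-free values for test 1 (A=0, B=0, C=1, D=1): G1=0, G2=1, G3=0, G4=1, G5=1, G6=0, giving Y1=0, Y2=0. Observed Y1=0, Y2=1.
Test 1: faults giving observed Y1=0, Y2=1 are {G4 stuck-at-0, G4 inverted output, G5 stuck-at-0, G5 inverted output, G6 stuck-at-1, G6 inverted output}.
Test 2 (A=0, B=1, C=1, D=0): fault-free G1=1, G2=1, G3=0, G4=1, G5=1, G6=0 → Y1=0, Y2=0; observed Y1=0, Y2=0. Eliminates G5 stuck-at-0, G5 inverted output, G6 stuck-at-1, G6 inverted output.
Test 3 (A=0, B=0, C=0, D=1): fault-free G1=0, G2=1, G3=0, G4=0, G5=0, G6=1 → Y1=0, Y2=1; observed Y1=0, Y2=0. Eliminates G4 stuck-at-0.
Only G4 inverted output is consistent with every test.

G4 inverted output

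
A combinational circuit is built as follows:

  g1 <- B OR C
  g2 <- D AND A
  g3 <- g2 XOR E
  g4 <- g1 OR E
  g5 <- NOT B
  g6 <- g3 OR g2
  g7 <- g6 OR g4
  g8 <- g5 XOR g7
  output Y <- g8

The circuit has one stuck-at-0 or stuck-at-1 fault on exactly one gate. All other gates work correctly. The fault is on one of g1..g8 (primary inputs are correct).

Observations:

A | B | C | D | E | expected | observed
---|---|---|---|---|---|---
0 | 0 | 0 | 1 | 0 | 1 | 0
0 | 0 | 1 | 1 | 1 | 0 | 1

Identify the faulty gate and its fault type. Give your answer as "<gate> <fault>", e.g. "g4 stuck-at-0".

g5 stuck-at-0

Fault-free values for test 1 (A=0, B=0, C=0, D=1, E=0): g1=0, g2=0, g3=0, g4=0, g5=1, g6=0, g7=0, g8=1, giving Y=1. Observed 0.
Test 1: faults giving observed 0 are {g1 stuck-at-1, g2 stuck-at-1, g3 stuck-at-1, g4 stuck-at-1, g5 stuck-at-0, g6 stuck-at-1, g7 stuck-at-1, g8 stuck-at-0}.
Test 2 (A=0, B=0, C=1, D=1, E=1): fault-free g1=1, g2=0, g3=1, g4=1, g5=1, g6=1, g7=1, g8=0 → 0; observed 1. Eliminates g1 stuck-at-1, g2 stuck-at-1, g3 stuck-at-1, g4 stuck-at-1, g6 stuck-at-1, g7 stuck-at-1, g8 stuck-at-0.
Only g5 stuck-at-0 is consistent with every test.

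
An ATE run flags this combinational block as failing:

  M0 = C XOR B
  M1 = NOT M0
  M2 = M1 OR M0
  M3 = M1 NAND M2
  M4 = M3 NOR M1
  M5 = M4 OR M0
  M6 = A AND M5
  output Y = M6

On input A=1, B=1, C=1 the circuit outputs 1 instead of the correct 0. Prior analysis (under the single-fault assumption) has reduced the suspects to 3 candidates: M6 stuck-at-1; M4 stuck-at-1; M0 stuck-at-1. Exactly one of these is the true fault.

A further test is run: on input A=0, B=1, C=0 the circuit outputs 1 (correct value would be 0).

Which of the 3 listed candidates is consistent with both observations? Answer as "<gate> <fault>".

Evaluate each candidate on input A=0, B=1, C=0:
  M6 stuck-at-1: M0=1, M1=0, M2=1, M3=1, M4=0, M5=1, M6=1 [stuck-at-1] → 1 — matches
  M4 stuck-at-1: M0=1, M1=0, M2=1, M3=1, M4=1 [stuck-at-1], M5=1, M6=0 → 0 — eliminated
  M0 stuck-at-1: M0=1 [stuck-at-1], M1=0, M2=1, M3=1, M4=0, M5=1, M6=0 → 0 — eliminated
Only M6 stuck-at-1 reproduces the observed 1.

M6 stuck-at-1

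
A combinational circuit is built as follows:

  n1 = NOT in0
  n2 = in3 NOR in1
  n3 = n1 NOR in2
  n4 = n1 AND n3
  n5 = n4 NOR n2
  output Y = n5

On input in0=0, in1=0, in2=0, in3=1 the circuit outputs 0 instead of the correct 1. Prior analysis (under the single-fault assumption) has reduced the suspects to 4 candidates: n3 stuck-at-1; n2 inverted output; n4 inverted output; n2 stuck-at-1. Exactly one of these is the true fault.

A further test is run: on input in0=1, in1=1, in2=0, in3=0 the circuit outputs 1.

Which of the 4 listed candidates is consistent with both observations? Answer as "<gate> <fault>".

n3 stuck-at-1

Evaluate each candidate on input in0=1, in1=1, in2=0, in3=0:
  n3 stuck-at-1: n1=0, n2=0, n3=1 [stuck-at-1], n4=0, n5=1 → 1 — matches
  n2 inverted output: n1=0, n2=1 [inverted output], n3=1, n4=0, n5=0 → 0 — eliminated
  n4 inverted output: n1=0, n2=0, n3=1, n4=1 [inverted output], n5=0 → 0 — eliminated
  n2 stuck-at-1: n1=0, n2=1 [stuck-at-1], n3=1, n4=0, n5=0 → 0 — eliminated
Only n3 stuck-at-1 reproduces the observed 1.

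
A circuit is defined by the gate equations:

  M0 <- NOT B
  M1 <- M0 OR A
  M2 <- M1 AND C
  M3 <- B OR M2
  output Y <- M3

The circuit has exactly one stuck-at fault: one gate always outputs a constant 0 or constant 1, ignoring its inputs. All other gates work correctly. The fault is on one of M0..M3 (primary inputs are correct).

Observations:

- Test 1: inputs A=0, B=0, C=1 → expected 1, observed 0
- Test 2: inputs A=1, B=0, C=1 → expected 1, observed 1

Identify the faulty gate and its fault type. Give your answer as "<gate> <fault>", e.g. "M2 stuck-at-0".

M0 stuck-at-0

Fault-free values for test 1 (A=0, B=0, C=1): M0=1, M1=1, M2=1, M3=1, giving Y=1. Observed 0.
Test 1: faults giving observed 0 are {M0 stuck-at-0, M1 stuck-at-0, M2 stuck-at-0, M3 stuck-at-0}.
Test 2 (A=1, B=0, C=1): fault-free M0=1, M1=1, M2=1, M3=1 → 1; observed 1. Eliminates M1 stuck-at-0, M2 stuck-at-0, M3 stuck-at-0.
Only M0 stuck-at-0 is consistent with every test.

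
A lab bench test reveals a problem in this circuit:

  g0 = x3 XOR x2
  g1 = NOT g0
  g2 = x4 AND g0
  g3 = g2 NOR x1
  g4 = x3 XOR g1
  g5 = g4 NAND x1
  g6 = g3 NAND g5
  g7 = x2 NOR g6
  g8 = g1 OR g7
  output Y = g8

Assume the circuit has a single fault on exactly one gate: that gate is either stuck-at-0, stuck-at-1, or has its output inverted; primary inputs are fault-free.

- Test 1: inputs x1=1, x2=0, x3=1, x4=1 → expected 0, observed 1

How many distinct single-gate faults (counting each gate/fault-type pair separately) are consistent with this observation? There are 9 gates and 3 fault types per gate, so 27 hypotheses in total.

10

Fault-free: g0=1, g1=0, g2=1, g3=0, g4=1, g5=0, g6=1, g7=0, g8=0 → 0. Observed 1.
  g0: stuck-at-0, inverted output ✓; others ✗
  g1: stuck-at-1, inverted output ✓; others ✗
  g2: none of the 3 fault types match ✗
  g3: none of the 3 fault types match ✗
  g4: none of the 3 fault types match ✗
  g5: none of the 3 fault types match ✗
  g6: stuck-at-0, inverted output ✓; others ✗
  g7: stuck-at-1, inverted output ✓; others ✗
  g8: stuck-at-1, inverted output ✓; others ✗
Consistent faults: {g0 stuck-at-0, g0 inverted output, g1 stuck-at-1, g1 inverted output, g6 stuck-at-0, g6 inverted output, g7 stuck-at-1, g7 inverted output, g8 stuck-at-1, g8 inverted output} — 10 in all.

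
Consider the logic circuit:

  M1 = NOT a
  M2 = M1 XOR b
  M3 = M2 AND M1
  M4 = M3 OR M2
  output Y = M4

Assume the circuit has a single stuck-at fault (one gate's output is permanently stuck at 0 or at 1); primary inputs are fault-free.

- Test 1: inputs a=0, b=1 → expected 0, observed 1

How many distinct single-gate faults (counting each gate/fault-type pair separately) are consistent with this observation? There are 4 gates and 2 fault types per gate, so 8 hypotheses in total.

Fault-free: M1=1, M2=0, M3=0, M4=0 → 0. Observed 1.
  M1 stuck-at-0: output 1 ✓
  M1 stuck-at-1: output 0 ✗
  M2 stuck-at-0: output 0 ✗
  M2 stuck-at-1: output 1 ✓
  M3 stuck-at-0: output 0 ✗
  M3 stuck-at-1: output 1 ✓
  M4 stuck-at-0: output 0 ✗
  M4 stuck-at-1: output 1 ✓
Consistent faults: {M1 stuck-at-0, M2 stuck-at-1, M3 stuck-at-1, M4 stuck-at-1} — 4 in all.

4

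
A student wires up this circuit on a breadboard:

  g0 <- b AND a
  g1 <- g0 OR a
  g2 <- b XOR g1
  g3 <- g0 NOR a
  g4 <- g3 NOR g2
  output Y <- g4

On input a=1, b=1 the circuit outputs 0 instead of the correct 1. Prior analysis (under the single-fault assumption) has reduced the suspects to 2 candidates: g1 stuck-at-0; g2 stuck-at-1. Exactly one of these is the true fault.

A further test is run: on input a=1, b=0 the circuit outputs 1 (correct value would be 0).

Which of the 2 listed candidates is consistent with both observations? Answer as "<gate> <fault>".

Evaluate each candidate on input a=1, b=0:
  g1 stuck-at-0: g0=0, g1=0 [stuck-at-0], g2=0, g3=0, g4=1 → 1 — matches
  g2 stuck-at-1: g0=0, g1=1, g2=1 [stuck-at-1], g3=0, g4=0 → 0 — eliminated
Only g1 stuck-at-0 reproduces the observed 1.

g1 stuck-at-0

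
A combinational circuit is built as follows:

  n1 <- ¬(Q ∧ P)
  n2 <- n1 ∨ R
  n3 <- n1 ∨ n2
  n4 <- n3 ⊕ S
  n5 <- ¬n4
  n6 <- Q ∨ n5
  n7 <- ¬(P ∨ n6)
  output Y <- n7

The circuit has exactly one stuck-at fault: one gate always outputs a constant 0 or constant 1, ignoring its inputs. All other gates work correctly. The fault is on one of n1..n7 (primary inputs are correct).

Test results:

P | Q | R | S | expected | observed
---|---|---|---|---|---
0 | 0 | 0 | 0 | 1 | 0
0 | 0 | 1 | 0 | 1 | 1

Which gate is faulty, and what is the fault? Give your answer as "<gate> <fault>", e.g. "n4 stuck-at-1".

Fault-free values for test 1 (P=0, Q=0, R=0, S=0): n1=1, n2=1, n3=1, n4=1, n5=0, n6=0, n7=1, giving Y=1. Observed 0.
Test 1: faults giving observed 0 are {n1 stuck-at-0, n3 stuck-at-0, n4 stuck-at-0, n5 stuck-at-1, n6 stuck-at-1, n7 stuck-at-0}.
Test 2 (P=0, Q=0, R=1, S=0): fault-free n1=1, n2=1, n3=1, n4=1, n5=0, n6=0, n7=1 → 1; observed 1. Eliminates n3 stuck-at-0, n4 stuck-at-0, n5 stuck-at-1, n6 stuck-at-1, n7 stuck-at-0.
Only n1 stuck-at-0 is consistent with every test.

n1 stuck-at-0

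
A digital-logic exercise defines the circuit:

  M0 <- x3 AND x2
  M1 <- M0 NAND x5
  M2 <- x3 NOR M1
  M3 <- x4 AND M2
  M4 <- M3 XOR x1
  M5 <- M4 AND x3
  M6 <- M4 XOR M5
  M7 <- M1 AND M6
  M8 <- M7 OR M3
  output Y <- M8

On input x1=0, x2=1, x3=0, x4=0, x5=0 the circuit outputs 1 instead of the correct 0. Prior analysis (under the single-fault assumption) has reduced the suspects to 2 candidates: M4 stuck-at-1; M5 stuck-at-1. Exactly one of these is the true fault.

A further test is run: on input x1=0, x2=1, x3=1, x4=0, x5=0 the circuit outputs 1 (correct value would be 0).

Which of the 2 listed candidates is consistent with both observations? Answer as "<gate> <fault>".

M5 stuck-at-1

Evaluate each candidate on input x1=0, x2=1, x3=1, x4=0, x5=0:
  M4 stuck-at-1: M0=1, M1=1, M2=0, M3=0, M4=1 [stuck-at-1], M5=1, M6=0, M7=0, M8=0 → 0 — eliminated
  M5 stuck-at-1: M0=1, M1=1, M2=0, M3=0, M4=0, M5=1 [stuck-at-1], M6=1, M7=1, M8=1 → 1 — matches
Only M5 stuck-at-1 reproduces the observed 1.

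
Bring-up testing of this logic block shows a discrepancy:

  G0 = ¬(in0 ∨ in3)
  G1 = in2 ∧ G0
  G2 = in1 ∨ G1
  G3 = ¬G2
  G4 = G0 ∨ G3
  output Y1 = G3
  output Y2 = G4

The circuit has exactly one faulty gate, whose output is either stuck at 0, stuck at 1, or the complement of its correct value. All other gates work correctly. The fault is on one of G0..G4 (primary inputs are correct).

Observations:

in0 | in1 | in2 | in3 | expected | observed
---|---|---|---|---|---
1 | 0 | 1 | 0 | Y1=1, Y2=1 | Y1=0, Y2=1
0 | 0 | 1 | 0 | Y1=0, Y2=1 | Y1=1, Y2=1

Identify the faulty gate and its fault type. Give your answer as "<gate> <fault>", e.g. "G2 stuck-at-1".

Fault-free values for test 1 (in0=1, in1=0, in2=1, in3=0): G0=0, G1=0, G2=0, G3=1, G4=1, giving Y1=1, Y2=1. Observed Y1=0, Y2=1.
Test 1: faults giving observed Y1=0, Y2=1 are {G0 stuck-at-1, G0 inverted output}.
Test 2 (in0=0, in1=0, in2=1, in3=0): fault-free G0=1, G1=1, G2=1, G3=0, G4=1 → Y1=0, Y2=1; observed Y1=1, Y2=1. Eliminates G0 stuck-at-1.
Only G0 inverted output is consistent with every test.

G0 inverted output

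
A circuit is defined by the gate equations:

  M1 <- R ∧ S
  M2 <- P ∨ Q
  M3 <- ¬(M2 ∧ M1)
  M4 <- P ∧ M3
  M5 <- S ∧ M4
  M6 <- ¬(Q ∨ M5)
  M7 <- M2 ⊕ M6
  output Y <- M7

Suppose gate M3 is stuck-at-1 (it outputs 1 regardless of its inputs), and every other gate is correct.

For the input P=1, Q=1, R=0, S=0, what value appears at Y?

1

Propagate with M3 forced: M1=0, M2=1, M3=1 [stuck-at-1], M4=1, M5=0, M6=0, M7=1.
So Y = 1. (Same as the fault-free value — the fault is masked on this input.)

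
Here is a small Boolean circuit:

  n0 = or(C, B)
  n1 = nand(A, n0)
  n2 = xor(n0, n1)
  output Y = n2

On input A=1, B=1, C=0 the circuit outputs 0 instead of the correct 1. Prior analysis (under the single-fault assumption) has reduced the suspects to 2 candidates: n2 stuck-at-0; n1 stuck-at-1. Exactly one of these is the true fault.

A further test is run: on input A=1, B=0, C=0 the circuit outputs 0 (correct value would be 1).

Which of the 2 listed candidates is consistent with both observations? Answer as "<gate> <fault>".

Evaluate each candidate on input A=1, B=0, C=0:
  n2 stuck-at-0: n0=0, n1=1, n2=0 [stuck-at-0] → 0 — matches
  n1 stuck-at-1: n0=0, n1=1 [stuck-at-1], n2=1 → 1 — eliminated
Only n2 stuck-at-0 reproduces the observed 0.

n2 stuck-at-0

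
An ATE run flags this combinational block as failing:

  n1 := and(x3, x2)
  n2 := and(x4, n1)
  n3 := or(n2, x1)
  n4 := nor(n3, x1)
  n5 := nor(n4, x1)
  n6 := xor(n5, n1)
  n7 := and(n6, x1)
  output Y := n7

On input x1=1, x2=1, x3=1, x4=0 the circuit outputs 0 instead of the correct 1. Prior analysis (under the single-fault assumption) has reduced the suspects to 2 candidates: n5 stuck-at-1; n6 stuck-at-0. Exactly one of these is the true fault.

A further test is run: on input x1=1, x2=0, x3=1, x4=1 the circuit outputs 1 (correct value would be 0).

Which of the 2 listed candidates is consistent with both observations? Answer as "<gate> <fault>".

Evaluate each candidate on input x1=1, x2=0, x3=1, x4=1:
  n5 stuck-at-1: n1=0, n2=0, n3=1, n4=0, n5=1 [stuck-at-1], n6=1, n7=1 → 1 — matches
  n6 stuck-at-0: n1=0, n2=0, n3=1, n4=0, n5=0, n6=0 [stuck-at-0], n7=0 → 0 — eliminated
Only n5 stuck-at-1 reproduces the observed 1.

n5 stuck-at-1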